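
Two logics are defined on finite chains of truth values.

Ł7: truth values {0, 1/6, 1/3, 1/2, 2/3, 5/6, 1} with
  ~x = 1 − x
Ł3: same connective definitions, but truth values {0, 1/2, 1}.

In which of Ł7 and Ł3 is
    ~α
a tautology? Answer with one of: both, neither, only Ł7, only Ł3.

In Ł7: at α = 1/6 the value is 5/6 — not a tautology.
In Ł3: at α = 1/2 the value is 1/2 — not a tautology.

neither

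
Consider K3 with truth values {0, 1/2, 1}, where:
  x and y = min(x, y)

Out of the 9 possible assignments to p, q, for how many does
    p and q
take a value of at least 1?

p = 0, q = 0 ↦ 0  <
p = 0, q = 1/2 ↦ 0  <
p = 0, q = 1 ↦ 0  <
p = 1/2, q = 0 ↦ 0  <
p = 1/2, q = 1/2 ↦ 1/2  <
p = 1/2, q = 1 ↦ 1/2  <
p = 1, q = 0 ↦ 0  <
p = 1, q = 1/2 ↦ 1/2  <
p = 1, q = 1 ↦ 1  ≥
So 1 of the 9 assignments meets the threshold.

1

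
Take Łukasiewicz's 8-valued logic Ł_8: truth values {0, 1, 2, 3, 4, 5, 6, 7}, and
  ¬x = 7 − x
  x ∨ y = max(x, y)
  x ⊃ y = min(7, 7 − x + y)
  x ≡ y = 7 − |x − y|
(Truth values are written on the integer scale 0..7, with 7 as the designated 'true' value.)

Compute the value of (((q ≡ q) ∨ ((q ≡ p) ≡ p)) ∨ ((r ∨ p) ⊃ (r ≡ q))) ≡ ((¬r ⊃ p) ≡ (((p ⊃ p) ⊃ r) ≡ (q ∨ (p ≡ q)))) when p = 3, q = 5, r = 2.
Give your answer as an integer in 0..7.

q ≡ q = 5 ≡ 5 = 7
q ≡ p = 5 ≡ 3 = 5
(q ≡ p) ≡ p = 5 ≡ 3 = 5
(q ≡ q) ∨ ((q ≡ p) ≡ p) = 7 ∨ 5 = 7
r ∨ p = 2 ∨ 3 = 3
r ≡ q = 2 ≡ 5 = 4
(r ∨ p) ⊃ (r ≡ q) = 3 ⊃ 4 = 7
((q ≡ q) ∨ ((q ≡ p) ≡ p)) ∨ ((r ∨ p) ⊃ (r ≡ q)) = 7 ∨ 7 = 7
¬r = ¬2 = 5
¬r ⊃ p = 5 ⊃ 3 = 5
p ⊃ p = 3 ⊃ 3 = 7
(p ⊃ p) ⊃ r = 7 ⊃ 2 = 2
p ≡ q = 3 ≡ 5 = 5
q ∨ (p ≡ q) = 5 ∨ 5 = 5
((p ⊃ p) ⊃ r) ≡ (q ∨ (p ≡ q)) = 2 ≡ 5 = 4
(¬r ⊃ p) ≡ (((p ⊃ p) ⊃ r) ≡ (q ∨ (p ≡ q))) = 5 ≡ 4 = 6
(((q ≡ q) ∨ ((q ≡ p) ≡ p)) ∨ ((r ∨ p) ⊃ (r ≡ q))) ≡ ((¬r ⊃ p) ≡ (((p ⊃ p) ⊃ r) ≡ (q ∨ (p ≡ q)))) = 7 ≡ 6 = 6

6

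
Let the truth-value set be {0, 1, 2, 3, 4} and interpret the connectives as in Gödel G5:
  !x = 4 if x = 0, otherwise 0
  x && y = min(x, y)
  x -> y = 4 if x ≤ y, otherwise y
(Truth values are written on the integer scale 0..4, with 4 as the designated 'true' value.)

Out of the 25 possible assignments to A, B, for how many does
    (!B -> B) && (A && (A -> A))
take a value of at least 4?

value 4: 4 assignments (counts)
value 3: 4 assignments
value 2: 4 assignments
value 1: 4 assignments
value 0: 9 assignments
So 4 of the 25 assignments meet the threshold.

4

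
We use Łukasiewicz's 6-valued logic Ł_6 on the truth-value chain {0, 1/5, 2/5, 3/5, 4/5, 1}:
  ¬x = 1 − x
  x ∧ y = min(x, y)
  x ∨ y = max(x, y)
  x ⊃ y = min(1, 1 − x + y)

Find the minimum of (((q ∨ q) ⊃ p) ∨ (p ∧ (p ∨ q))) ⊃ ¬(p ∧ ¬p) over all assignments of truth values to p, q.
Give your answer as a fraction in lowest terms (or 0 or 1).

Take p = 2/5, q = 0:
q ∨ q = 0 ∨ 0 = 0
(q ∨ q) ⊃ p = 0 ⊃ 2/5 = 1
p ∨ q = 2/5 ∨ 0 = 2/5
p ∧ (p ∨ q) = 2/5 ∧ 2/5 = 2/5
((q ∨ q) ⊃ p) ∨ (p ∧ (p ∨ q)) = 1 ∨ 2/5 = 1
¬p = ¬2/5 = 3/5
p ∧ ¬p = 2/5 ∧ 3/5 = 2/5
¬(p ∧ ¬p) = ¬2/5 = 3/5
(((q ∨ q) ⊃ p) ∨ (p ∧ (p ∨ q))) ⊃ ¬(p ∧ ¬p) = 1 ⊃ 3/5 = 3/5
No assignment yields a value below 3/5, so this is the minimum.

3/5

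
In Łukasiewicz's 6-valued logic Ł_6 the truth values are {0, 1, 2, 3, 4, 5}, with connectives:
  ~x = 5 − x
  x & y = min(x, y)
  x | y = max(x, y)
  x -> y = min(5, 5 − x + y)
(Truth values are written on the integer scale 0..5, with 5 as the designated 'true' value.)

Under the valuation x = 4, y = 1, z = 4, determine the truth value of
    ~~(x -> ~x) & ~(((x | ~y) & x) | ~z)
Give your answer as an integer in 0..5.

1

~x = ~4 = 1
x -> ~x = 4 -> 1 = 2
~(x -> ~x) = ~2 = 3
~~(x -> ~x) = ~3 = 2
~y = ~1 = 4
x | ~y = 4 | 4 = 4
(x | ~y) & x = 4 & 4 = 4
~z = ~4 = 1
((x | ~y) & x) | ~z = 4 | 1 = 4
~(((x | ~y) & x) | ~z) = ~4 = 1
~~(x -> ~x) & ~(((x | ~y) & x) | ~z) = 2 & 1 = 1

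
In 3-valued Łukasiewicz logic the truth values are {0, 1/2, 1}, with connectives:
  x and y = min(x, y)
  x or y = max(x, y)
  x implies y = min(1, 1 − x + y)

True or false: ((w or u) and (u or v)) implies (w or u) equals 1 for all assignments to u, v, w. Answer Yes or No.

Yes

At u = 1/2, v = 1/2, w = 1/2, for instance:
w or u = 1/2 or 1/2 = 1/2
u or v = 1/2 or 1/2 = 1/2
(w or u) and (u or v) = 1/2 and 1/2 = 1/2
((w or u) and (u or v)) implies (w or u) = 1/2 implies 1/2 = 1
and checking the remaining 26 assignments likewise gives ≥ 1 in every case.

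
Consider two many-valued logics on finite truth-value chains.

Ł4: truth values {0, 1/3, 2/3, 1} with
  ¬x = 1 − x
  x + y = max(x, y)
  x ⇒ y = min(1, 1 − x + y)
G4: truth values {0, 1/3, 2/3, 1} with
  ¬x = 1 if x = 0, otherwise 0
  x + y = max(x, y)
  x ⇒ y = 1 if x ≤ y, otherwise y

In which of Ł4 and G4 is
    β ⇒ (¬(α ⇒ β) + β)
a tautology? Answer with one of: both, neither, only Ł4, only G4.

In Ł4: every assignment gives 1 — tautology.
In G4: every assignment gives 1 — tautology.

both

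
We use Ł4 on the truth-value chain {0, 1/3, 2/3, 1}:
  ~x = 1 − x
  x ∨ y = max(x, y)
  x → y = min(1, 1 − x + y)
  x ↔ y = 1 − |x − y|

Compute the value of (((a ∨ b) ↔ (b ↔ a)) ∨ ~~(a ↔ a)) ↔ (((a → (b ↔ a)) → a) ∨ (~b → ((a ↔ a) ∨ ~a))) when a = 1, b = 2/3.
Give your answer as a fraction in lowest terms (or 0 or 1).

1

a ∨ b = 1 ∨ 2/3 = 1
b ↔ a = 2/3 ↔ 1 = 2/3
(a ∨ b) ↔ (b ↔ a) = 1 ↔ 2/3 = 2/3
a ↔ a = 1 ↔ 1 = 1
~(a ↔ a) = ~1 = 0
~~(a ↔ a) = ~0 = 1
((a ∨ b) ↔ (b ↔ a)) ∨ ~~(a ↔ a) = 2/3 ∨ 1 = 1
b ↔ a = 2/3 ↔ 1 = 2/3
a → (b ↔ a) = 1 → 2/3 = 2/3
(a → (b ↔ a)) → a = 2/3 → 1 = 1
~b = ~2/3 = 1/3
a ↔ a = 1 ↔ 1 = 1
~a = ~1 = 0
(a ↔ a) ∨ ~a = 1 ∨ 0 = 1
~b → ((a ↔ a) ∨ ~a) = 1/3 → 1 = 1
((a → (b ↔ a)) → a) ∨ (~b → ((a ↔ a) ∨ ~a)) = 1 ∨ 1 = 1
(((a ∨ b) ↔ (b ↔ a)) ∨ ~~(a ↔ a)) ↔ (((a → (b ↔ a)) → a) ∨ (~b → ((a ↔ a) ∨ ~a))) = 1 ↔ 1 = 1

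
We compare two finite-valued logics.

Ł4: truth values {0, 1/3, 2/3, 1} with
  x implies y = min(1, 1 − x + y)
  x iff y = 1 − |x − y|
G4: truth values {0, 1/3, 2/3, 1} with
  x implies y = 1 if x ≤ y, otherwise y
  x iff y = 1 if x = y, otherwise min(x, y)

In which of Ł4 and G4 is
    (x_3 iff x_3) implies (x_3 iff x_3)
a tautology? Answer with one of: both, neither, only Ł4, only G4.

In Ł4: every assignment gives 1 — tautology.
In G4: every assignment gives 1 — tautology.

both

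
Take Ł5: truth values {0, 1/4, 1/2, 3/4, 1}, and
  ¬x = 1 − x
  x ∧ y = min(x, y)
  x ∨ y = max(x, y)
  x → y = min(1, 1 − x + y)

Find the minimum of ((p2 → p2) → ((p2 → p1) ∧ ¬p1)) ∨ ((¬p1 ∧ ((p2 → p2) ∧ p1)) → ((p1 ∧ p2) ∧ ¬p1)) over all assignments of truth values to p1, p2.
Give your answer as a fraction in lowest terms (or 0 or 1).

Take p1 = 1/2, p2 = 0:
p2 → p2 = 0 → 0 = 1
p2 → p1 = 0 → 1/2 = 1
¬p1 = ¬1/2 = 1/2
(p2 → p1) ∧ ¬p1 = 1 ∧ 1/2 = 1/2
(p2 → p2) → ((p2 → p1) ∧ ¬p1) = 1 → 1/2 = 1/2
¬p1 = ¬1/2 = 1/2
p2 → p2 = 0 → 0 = 1
(p2 → p2) ∧ p1 = 1 ∧ 1/2 = 1/2
¬p1 ∧ ((p2 → p2) ∧ p1) = 1/2 ∧ 1/2 = 1/2
p1 ∧ p2 = 1/2 ∧ 0 = 0
¬p1 = ¬1/2 = 1/2
(p1 ∧ p2) ∧ ¬p1 = 0 ∧ 1/2 = 0
(¬p1 ∧ ((p2 → p2) ∧ p1)) → ((p1 ∧ p2) ∧ ¬p1) = 1/2 → 0 = 1/2
((p2 → p2) → ((p2 → p1) ∧ ¬p1)) ∨ ((¬p1 ∧ ((p2 → p2) ∧ p1)) → ((p1 ∧ p2) ∧ ¬p1)) = 1/2 ∨ 1/2 = 1/2
No assignment yields a value below 1/2, so this is the minimum.

1/2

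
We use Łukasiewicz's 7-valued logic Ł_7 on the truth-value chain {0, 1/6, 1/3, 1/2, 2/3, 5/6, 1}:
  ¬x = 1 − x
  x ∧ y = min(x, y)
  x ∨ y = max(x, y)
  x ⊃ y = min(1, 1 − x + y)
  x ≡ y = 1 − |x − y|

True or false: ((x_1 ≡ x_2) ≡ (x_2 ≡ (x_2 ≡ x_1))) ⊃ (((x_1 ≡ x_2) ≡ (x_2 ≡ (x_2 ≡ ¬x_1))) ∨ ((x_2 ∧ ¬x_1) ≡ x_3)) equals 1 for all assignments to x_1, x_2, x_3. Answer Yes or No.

Counterexample: take x_1 = 0, x_2 = 1/3, x_3 = 0.
x_1 ≡ x_2 = 0 ≡ 1/3 = 2/3
x_2 ≡ x_1 = 1/3 ≡ 0 = 2/3
x_2 ≡ (x_2 ≡ x_1) = 1/3 ≡ 2/3 = 2/3
(x_1 ≡ x_2) ≡ (x_2 ≡ (x_2 ≡ x_1)) = 2/3 ≡ 2/3 = 1
x_1 ≡ x_2 = 0 ≡ 1/3 = 2/3
¬x_1 = ¬0 = 1
x_2 ≡ ¬x_1 = 1/3 ≡ 1 = 1/3
x_2 ≡ (x_2 ≡ ¬x_1) = 1/3 ≡ 1/3 = 1
(x_1 ≡ x_2) ≡ (x_2 ≡ (x_2 ≡ ¬x_1)) = 2/3 ≡ 1 = 2/3
¬x_1 = ¬0 = 1
x_2 ∧ ¬x_1 = 1/3 ∧ 1 = 1/3
(x_2 ∧ ¬x_1) ≡ x_3 = 1/3 ≡ 0 = 2/3
((x_1 ≡ x_2) ≡ (x_2 ≡ (x_2 ≡ ¬x_1))) ∨ ((x_2 ∧ ¬x_1) ≡ x_3) = 2/3 ∨ 2/3 = 2/3
((x_1 ≡ x_2) ≡ (x_2 ≡ (x_2 ≡ x_1))) ⊃ (((x_1 ≡ x_2) ≡ (x_2 ≡ (x_2 ≡ ¬x_1))) ∨ ((x_2 ∧ ¬x_1) ≡ x_3)) = 1 ⊃ 2/3 = 2/3
This gives 2/3 ≠ 1.

No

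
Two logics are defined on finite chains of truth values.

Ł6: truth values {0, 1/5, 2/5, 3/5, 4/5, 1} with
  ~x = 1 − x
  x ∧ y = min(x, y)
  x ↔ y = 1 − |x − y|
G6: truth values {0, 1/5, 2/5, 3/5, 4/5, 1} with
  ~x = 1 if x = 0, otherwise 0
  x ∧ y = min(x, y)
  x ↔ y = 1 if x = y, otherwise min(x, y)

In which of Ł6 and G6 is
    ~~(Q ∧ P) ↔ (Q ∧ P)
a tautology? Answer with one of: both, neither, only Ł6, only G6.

In Ł6: every assignment gives 1 — tautology.
In G6: at P = 1/5, Q = 1/5 the value is 1/5 — not a tautology.

only Ł6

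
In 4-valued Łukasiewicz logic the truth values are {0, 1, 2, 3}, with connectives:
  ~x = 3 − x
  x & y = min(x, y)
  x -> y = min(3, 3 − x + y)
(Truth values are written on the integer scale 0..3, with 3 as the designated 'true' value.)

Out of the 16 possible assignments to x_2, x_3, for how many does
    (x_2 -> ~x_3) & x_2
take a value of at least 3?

x_2 = 0, x_3 = 0 ↦ 0  <
x_2 = 0, x_3 = 1 ↦ 0  <
x_2 = 0, x_3 = 2 ↦ 0  <
x_2 = 0, x_3 = 3 ↦ 0  <
x_2 = 1, x_3 = 0 ↦ 1  <
x_2 = 1, x_3 = 1 ↦ 1  <
x_2 = 1, x_3 = 2 ↦ 1  <
x_2 = 1, x_3 = 3 ↦ 1  <
x_2 = 2, x_3 = 0 ↦ 2  <
x_2 = 2, x_3 = 1 ↦ 2  <
x_2 = 2, x_3 = 2 ↦ 2  <
x_2 = 2, x_3 = 3 ↦ 1  <
x_2 = 3, x_3 = 0 ↦ 3  ≥
x_2 = 3, x_3 = 1 ↦ 2  <
x_2 = 3, x_3 = 2 ↦ 1  <
x_2 = 3, x_3 = 3 ↦ 0  <
So 1 of the 16 assignments meets the threshold.

1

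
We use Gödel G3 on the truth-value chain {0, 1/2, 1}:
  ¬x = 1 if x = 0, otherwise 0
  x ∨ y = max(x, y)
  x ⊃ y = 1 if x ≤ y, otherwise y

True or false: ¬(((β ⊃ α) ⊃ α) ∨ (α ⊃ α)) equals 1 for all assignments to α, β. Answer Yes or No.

No

Counterexample: take α = 0, β = 0.
β ⊃ α = 0 ⊃ 0 = 1
(β ⊃ α) ⊃ α = 1 ⊃ 0 = 0
α ⊃ α = 0 ⊃ 0 = 1
((β ⊃ α) ⊃ α) ∨ (α ⊃ α) = 0 ∨ 1 = 1
¬(((β ⊃ α) ⊃ α) ∨ (α ⊃ α)) = ¬1 = 0
This gives 0 ≠ 1.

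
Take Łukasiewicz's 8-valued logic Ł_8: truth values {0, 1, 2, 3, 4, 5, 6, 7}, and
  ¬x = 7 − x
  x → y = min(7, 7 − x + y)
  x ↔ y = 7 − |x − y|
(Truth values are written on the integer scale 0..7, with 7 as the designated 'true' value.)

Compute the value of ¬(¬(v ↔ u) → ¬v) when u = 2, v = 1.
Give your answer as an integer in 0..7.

v ↔ u = 1 ↔ 2 = 6
¬(v ↔ u) = ¬6 = 1
¬v = ¬1 = 6
¬(v ↔ u) → ¬v = 1 → 6 = 7
¬(¬(v ↔ u) → ¬v) = ¬7 = 0

0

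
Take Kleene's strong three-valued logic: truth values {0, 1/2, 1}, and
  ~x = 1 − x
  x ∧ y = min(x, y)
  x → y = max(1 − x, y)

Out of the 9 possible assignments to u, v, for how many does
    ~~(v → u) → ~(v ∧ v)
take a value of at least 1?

4

u = 0, v = 0 ↦ 1  ≥
u = 0, v = 1/2 ↦ 1/2  <
u = 0, v = 1 ↦ 1  ≥
u = 1/2, v = 0 ↦ 1  ≥
u = 1/2, v = 1/2 ↦ 1/2  <
u = 1/2, v = 1 ↦ 1/2  <
u = 1, v = 0 ↦ 1  ≥
u = 1, v = 1/2 ↦ 1/2  <
u = 1, v = 1 ↦ 0  <
So 4 of the 9 assignments meet the threshold.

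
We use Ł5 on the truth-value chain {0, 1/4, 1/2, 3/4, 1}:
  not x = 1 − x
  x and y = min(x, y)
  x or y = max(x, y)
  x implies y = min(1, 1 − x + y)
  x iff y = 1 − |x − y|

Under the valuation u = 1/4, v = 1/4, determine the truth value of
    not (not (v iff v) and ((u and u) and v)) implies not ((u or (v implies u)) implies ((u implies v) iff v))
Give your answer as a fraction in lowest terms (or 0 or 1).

v iff v = 1/4 iff 1/4 = 1
not (v iff v) = not 1 = 0
u and u = 1/4 and 1/4 = 1/4
(u and u) and v = 1/4 and 1/4 = 1/4
not (v iff v) and ((u and u) and v) = 0 and 1/4 = 0
not (not (v iff v) and ((u and u) and v)) = not 0 = 1
v implies u = 1/4 implies 1/4 = 1
u or (v implies u) = 1/4 or 1 = 1
u implies v = 1/4 implies 1/4 = 1
(u implies v) iff v = 1 iff 1/4 = 1/4
(u or (v implies u)) implies ((u implies v) iff v) = 1 implies 1/4 = 1/4
not ((u or (v implies u)) implies ((u implies v) iff v)) = not 1/4 = 3/4
not (not (v iff v) and ((u and u) and v)) implies not ((u or (v implies u)) implies ((u implies v) iff v)) = 1 implies 3/4 = 3/4

3/4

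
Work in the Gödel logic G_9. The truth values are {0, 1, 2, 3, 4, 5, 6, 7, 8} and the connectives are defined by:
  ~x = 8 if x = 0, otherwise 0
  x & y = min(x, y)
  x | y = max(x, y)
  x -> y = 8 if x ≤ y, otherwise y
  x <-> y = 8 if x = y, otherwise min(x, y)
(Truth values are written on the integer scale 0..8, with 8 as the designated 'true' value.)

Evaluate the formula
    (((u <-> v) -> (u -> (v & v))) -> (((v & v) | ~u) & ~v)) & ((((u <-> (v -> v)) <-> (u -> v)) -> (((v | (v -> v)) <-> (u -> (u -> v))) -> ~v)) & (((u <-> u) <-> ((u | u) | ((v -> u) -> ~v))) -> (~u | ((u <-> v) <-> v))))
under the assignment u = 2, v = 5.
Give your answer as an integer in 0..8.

u <-> v = 2 <-> 5 = 2
v & v = 5 & 5 = 5
u -> (v & v) = 2 -> 5 = 8
(u <-> v) -> (u -> (v & v)) = 2 -> 8 = 8
v & v = 5 & 5 = 5
~u = ~2 = 0
(v & v) | ~u = 5 | 0 = 5
~v = ~5 = 0
((v & v) | ~u) & ~v = 5 & 0 = 0
((u <-> v) -> (u -> (v & v))) -> (((v & v) | ~u) & ~v) = 8 -> 0 = 0
v -> v = 5 -> 5 = 8
u <-> (v -> v) = 2 <-> 8 = 2
u -> v = 2 -> 5 = 8
(u <-> (v -> v)) <-> (u -> v) = 2 <-> 8 = 2
v -> v = 5 -> 5 = 8
v | (v -> v) = 5 | 8 = 8
u -> v = 2 -> 5 = 8
u -> (u -> v) = 2 -> 8 = 8
(v | (v -> v)) <-> (u -> (u -> v)) = 8 <-> 8 = 8
~v = ~5 = 0
((v | (v -> v)) <-> (u -> (u -> v))) -> ~v = 8 -> 0 = 0
((u <-> (v -> v)) <-> (u -> v)) -> (((v | (v -> v)) <-> (u -> (u -> v))) -> ~v) = 2 -> 0 = 0
u <-> u = 2 <-> 2 = 8
u | u = 2 | 2 = 2
v -> u = 5 -> 2 = 2
~v = ~5 = 0
(v -> u) -> ~v = 2 -> 0 = 0
(u | u) | ((v -> u) -> ~v) = 2 | 0 = 2
(u <-> u) <-> ((u | u) | ((v -> u) -> ~v)) = 8 <-> 2 = 2
~u = ~2 = 0
u <-> v = 2 <-> 5 = 2
(u <-> v) <-> v = 2 <-> 5 = 2
~u | ((u <-> v) <-> v) = 0 | 2 = 2
((u <-> u) <-> ((u | u) | ((v -> u) -> ~v))) -> (~u | ((u <-> v) <-> v)) = 2 -> 2 = 8
(((u <-> (v -> v)) <-> (u -> v)) -> (((v | (v -> v)) <-> (u -> (u -> v))) -> ~v)) & (((u <-> u) <-> ((u | u) | ((v -> u) -> ~v))) -> (~u | ((u <-> v) <-> v))) = 0 & 8 = 0
(((u <-> v) -> (u -> (v & v))) -> (((v & v) | ~u) & ~v)) & ((((u <-> (v -> v)) <-> (u -> v)) -> (((v | (v -> v)) <-> (u -> (u -> v))) -> ~v)) & (((u <-> u) <-> ((u | u) | ((v -> u) -> ~v))) -> (~u | ((u <-> v) <-> v)))) = 0 & 0 = 0

0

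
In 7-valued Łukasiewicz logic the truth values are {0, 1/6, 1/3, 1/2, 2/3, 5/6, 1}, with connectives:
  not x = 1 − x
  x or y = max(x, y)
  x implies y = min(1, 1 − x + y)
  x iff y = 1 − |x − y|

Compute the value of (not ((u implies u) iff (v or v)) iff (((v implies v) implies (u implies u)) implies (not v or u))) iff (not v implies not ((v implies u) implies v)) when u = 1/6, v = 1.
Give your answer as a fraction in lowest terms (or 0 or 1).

5/6

u implies u = 1/6 implies 1/6 = 1
v or v = 1 or 1 = 1
(u implies u) iff (v or v) = 1 iff 1 = 1
not ((u implies u) iff (v or v)) = not 1 = 0
v implies v = 1 implies 1 = 1
u implies u = 1/6 implies 1/6 = 1
(v implies v) implies (u implies u) = 1 implies 1 = 1
not v = not 1 = 0
not v or u = 0 or 1/6 = 1/6
((v implies v) implies (u implies u)) implies (not v or u) = 1 implies 1/6 = 1/6
not ((u implies u) iff (v or v)) iff (((v implies v) implies (u implies u)) implies (not v or u)) = 0 iff 1/6 = 5/6
not v = not 1 = 0
v implies u = 1 implies 1/6 = 1/6
(v implies u) implies v = 1/6 implies 1 = 1
not ((v implies u) implies v) = not 1 = 0
not v implies not ((v implies u) implies v) = 0 implies 0 = 1
(not ((u implies u) iff (v or v)) iff (((v implies v) implies (u implies u)) implies (not v or u))) iff (not v implies not ((v implies u) implies v)) = 5/6 iff 1 = 5/6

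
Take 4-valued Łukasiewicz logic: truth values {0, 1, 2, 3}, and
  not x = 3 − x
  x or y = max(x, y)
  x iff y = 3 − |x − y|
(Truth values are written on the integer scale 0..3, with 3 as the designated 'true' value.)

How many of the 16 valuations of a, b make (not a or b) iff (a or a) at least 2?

9

a = 0, b = 0 ↦ 0  <
a = 0, b = 1 ↦ 0  <
a = 0, b = 2 ↦ 0  <
a = 0, b = 3 ↦ 0  <
a = 1, b = 0 ↦ 2  ≥
a = 1, b = 1 ↦ 2  ≥
a = 1, b = 2 ↦ 2  ≥
a = 1, b = 3 ↦ 1  <
a = 2, b = 0 ↦ 2  ≥
a = 2, b = 1 ↦ 2  ≥
a = 2, b = 2 ↦ 3  ≥
a = 2, b = 3 ↦ 2  ≥
a = 3, b = 0 ↦ 0  <
a = 3, b = 1 ↦ 1  <
a = 3, b = 2 ↦ 2  ≥
a = 3, b = 3 ↦ 3  ≥
So 9 of the 16 assignments meet the threshold.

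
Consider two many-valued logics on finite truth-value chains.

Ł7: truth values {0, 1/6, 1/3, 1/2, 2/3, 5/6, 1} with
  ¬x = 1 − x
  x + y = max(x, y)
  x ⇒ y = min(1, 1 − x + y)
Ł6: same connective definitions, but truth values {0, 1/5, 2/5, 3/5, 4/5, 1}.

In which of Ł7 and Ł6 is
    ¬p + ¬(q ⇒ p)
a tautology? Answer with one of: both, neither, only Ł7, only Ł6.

neither

In Ł7: at p = 1/6, q = 0 the value is 5/6 — not a tautology.
In Ł6: at p = 1/5, q = 0 the value is 4/5 — not a tautology.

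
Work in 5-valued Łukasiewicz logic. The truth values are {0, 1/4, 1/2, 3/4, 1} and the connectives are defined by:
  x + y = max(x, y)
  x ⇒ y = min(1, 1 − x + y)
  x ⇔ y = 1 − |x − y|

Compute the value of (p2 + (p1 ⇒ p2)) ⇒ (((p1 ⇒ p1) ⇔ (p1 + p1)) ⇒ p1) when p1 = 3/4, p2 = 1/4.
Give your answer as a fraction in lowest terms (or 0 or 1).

p1 ⇒ p2 = 3/4 ⇒ 1/4 = 1/2
p2 + (p1 ⇒ p2) = 1/4 + 1/2 = 1/2
p1 ⇒ p1 = 3/4 ⇒ 3/4 = 1
p1 + p1 = 3/4 + 3/4 = 3/4
(p1 ⇒ p1) ⇔ (p1 + p1) = 1 ⇔ 3/4 = 3/4
((p1 ⇒ p1) ⇔ (p1 + p1)) ⇒ p1 = 3/4 ⇒ 3/4 = 1
(p2 + (p1 ⇒ p2)) ⇒ (((p1 ⇒ p1) ⇔ (p1 + p1)) ⇒ p1) = 1/2 ⇒ 1 = 1

1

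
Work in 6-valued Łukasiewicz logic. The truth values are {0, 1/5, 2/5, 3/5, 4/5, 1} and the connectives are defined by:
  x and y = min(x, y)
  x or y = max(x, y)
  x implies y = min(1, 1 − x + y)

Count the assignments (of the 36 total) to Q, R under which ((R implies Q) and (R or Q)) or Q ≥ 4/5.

value 1: 6 assignments (counts)
value 4/5: 7 assignments (counts)
value 3/5: 8 assignments
value 2/5: 8 assignments
value 1/5: 5 assignments
value 0: 2 assignments
So 13 of the 36 assignments meet the threshold.

13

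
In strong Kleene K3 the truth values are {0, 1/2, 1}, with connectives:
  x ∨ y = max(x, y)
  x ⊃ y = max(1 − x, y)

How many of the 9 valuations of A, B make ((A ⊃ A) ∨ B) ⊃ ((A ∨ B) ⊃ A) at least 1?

A = 0, B = 0 ↦ 1  ≥
A = 0, B = 1/2 ↦ 1/2  <
A = 0, B = 1 ↦ 0  <
A = 1/2, B = 0 ↦ 1/2  <
A = 1/2, B = 1/2 ↦ 1/2  <
A = 1/2, B = 1 ↦ 1/2  <
A = 1, B = 0 ↦ 1  ≥
A = 1, B = 1/2 ↦ 1  ≥
A = 1, B = 1 ↦ 1  ≥
So 4 of the 9 assignments meet the threshold.

4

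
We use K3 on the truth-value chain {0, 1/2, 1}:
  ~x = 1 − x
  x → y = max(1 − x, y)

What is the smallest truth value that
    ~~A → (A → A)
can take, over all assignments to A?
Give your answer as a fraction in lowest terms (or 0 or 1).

1/2

Take A = 1/2:
~A = ~1/2 = 1/2
~~A = ~1/2 = 1/2
A → A = 1/2 → 1/2 = 1/2
~~A → (A → A) = 1/2 → 1/2 = 1/2
No assignment yields a value below 1/2, so this is the minimum.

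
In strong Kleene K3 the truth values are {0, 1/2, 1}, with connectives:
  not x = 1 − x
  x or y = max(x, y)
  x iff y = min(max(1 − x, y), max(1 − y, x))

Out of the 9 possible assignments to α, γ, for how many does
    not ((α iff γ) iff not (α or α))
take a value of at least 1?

2

α = 0, γ = 0 ↦ 0  <
α = 0, γ = 1/2 ↦ 1/2  <
α = 0, γ = 1 ↦ 1  ≥
α = 1/2, γ = 0 ↦ 1/2  <
α = 1/2, γ = 1/2 ↦ 1/2  <
α = 1/2, γ = 1 ↦ 1/2  <
α = 1, γ = 0 ↦ 0  <
α = 1, γ = 1/2 ↦ 1/2  <
α = 1, γ = 1 ↦ 1  ≥
So 2 of the 9 assignments meet the threshold.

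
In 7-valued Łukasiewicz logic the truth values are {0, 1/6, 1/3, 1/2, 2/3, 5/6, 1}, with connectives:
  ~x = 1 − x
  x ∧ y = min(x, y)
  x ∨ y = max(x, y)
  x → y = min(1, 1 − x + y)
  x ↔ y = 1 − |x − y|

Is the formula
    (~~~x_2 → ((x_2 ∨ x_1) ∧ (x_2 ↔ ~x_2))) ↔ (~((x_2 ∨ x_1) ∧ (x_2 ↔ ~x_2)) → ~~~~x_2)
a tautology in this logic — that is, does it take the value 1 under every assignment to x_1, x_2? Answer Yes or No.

Yes

At x_1 = 1/3, x_2 = 2/3, for instance:
~x_2 = ~2/3 = 1/3
~~x_2 = ~1/3 = 2/3
~~~x_2 = ~2/3 = 1/3
x_2 ∨ x_1 = 2/3 ∨ 1/3 = 2/3
~x_2 = ~2/3 = 1/3
x_2 ↔ ~x_2 = 2/3 ↔ 1/3 = 2/3
(x_2 ∨ x_1) ∧ (x_2 ↔ ~x_2) = 2/3 ∧ 2/3 = 2/3
~~~x_2 → ((x_2 ∨ x_1) ∧ (x_2 ↔ ~x_2)) = 1/3 → 2/3 = 1
~((x_2 ∨ x_1) ∧ (x_2 ↔ ~x_2)) = ~2/3 = 1/3
~~~~x_2 = ~1/3 = 2/3
~((x_2 ∨ x_1) ∧ (x_2 ↔ ~x_2)) → ~~~~x_2 = 1/3 → 2/3 = 1
(~~~x_2 → ((x_2 ∨ x_1) ∧ (x_2 ↔ ~x_2))) ↔ (~((x_2 ∨ x_1) ∧ (x_2 ↔ ~x_2)) → ~~~~x_2) = 1 ↔ 1 = 1
and checking the remaining 48 assignments likewise gives ≥ 1 in every case.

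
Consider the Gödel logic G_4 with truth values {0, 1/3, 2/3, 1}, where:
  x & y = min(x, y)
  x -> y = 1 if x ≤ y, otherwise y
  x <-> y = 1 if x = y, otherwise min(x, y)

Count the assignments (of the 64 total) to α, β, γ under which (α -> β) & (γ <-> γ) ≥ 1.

40

value 1: 40 assignments (counts)
value 2/3: 4 assignments
value 1/3: 8 assignments
value 0: 12 assignments
So 40 of the 64 assignments meet the threshold.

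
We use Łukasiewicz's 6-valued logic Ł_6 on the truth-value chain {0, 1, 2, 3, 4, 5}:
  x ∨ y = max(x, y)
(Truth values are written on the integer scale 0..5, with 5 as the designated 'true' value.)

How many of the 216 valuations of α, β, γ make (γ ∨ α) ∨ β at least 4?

152

value 5: 91 assignments (counts)
value 4: 61 assignments (counts)
value 3: 37 assignments
value 2: 19 assignments
value 1: 7 assignments
value 0: 1 assignment
So 152 of the 216 assignments meet the threshold.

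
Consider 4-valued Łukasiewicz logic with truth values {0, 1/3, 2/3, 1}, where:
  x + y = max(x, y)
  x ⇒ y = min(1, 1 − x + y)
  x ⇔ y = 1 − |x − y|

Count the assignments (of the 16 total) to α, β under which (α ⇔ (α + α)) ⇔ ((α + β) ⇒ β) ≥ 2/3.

α = 0, β = 0 ↦ 1  ≥
α = 0, β = 1/3 ↦ 1  ≥
α = 0, β = 2/3 ↦ 1  ≥
α = 0, β = 1 ↦ 1  ≥
α = 1/3, β = 0 ↦ 2/3  ≥
α = 1/3, β = 1/3 ↦ 1  ≥
α = 1/3, β = 2/3 ↦ 1  ≥
α = 1/3, β = 1 ↦ 1  ≥
α = 2/3, β = 0 ↦ 1/3  <
α = 2/3, β = 1/3 ↦ 2/3  ≥
α = 2/3, β = 2/3 ↦ 1  ≥
α = 2/3, β = 1 ↦ 1  ≥
α = 1, β = 0 ↦ 0  <
α = 1, β = 1/3 ↦ 1/3  <
α = 1, β = 2/3 ↦ 2/3  ≥
α = 1, β = 1 ↦ 1  ≥
So 13 of the 16 assignments meet the threshold.

13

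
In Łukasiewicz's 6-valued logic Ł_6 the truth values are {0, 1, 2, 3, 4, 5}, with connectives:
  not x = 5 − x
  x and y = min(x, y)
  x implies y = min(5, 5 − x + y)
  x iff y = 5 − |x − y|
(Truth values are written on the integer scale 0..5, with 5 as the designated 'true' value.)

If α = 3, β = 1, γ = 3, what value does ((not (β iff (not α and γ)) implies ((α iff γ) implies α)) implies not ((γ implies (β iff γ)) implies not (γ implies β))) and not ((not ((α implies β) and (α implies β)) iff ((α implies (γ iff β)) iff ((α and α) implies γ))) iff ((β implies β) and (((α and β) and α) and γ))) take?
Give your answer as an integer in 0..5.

not α = not 3 = 2
not α and γ = 2 and 3 = 2
β iff (not α and γ) = 1 iff 2 = 4
not (β iff (not α and γ)) = not 4 = 1
α iff γ = 3 iff 3 = 5
(α iff γ) implies α = 5 implies 3 = 3
not (β iff (not α and γ)) implies ((α iff γ) implies α) = 1 implies 3 = 5
β iff γ = 1 iff 3 = 3
γ implies (β iff γ) = 3 implies 3 = 5
γ implies β = 3 implies 1 = 3
not (γ implies β) = not 3 = 2
(γ implies (β iff γ)) implies not (γ implies β) = 5 implies 2 = 2
not ((γ implies (β iff γ)) implies not (γ implies β)) = not 2 = 3
(not (β iff (not α and γ)) implies ((α iff γ) implies α)) implies not ((γ implies (β iff γ)) implies not (γ implies β)) = 5 implies 3 = 3
α implies β = 3 implies 1 = 3
α implies β = 3 implies 1 = 3
(α implies β) and (α implies β) = 3 and 3 = 3
not ((α implies β) and (α implies β)) = not 3 = 2
γ iff β = 3 iff 1 = 3
α implies (γ iff β) = 3 implies 3 = 5
α and α = 3 and 3 = 3
(α and α) implies γ = 3 implies 3 = 5
(α implies (γ iff β)) iff ((α and α) implies γ) = 5 iff 5 = 5
not ((α implies β) and (α implies β)) iff ((α implies (γ iff β)) iff ((α and α) implies γ)) = 2 iff 5 = 2
β implies β = 1 implies 1 = 5
α and β = 3 and 1 = 1
(α and β) and α = 1 and 3 = 1
((α and β) and α) and γ = 1 and 3 = 1
(β implies β) and (((α and β) and α) and γ) = 5 and 1 = 1
(not ((α implies β) and (α implies β)) iff ((α implies (γ iff β)) iff ((α and α) implies γ))) iff ((β implies β) and (((α and β) and α) and γ)) = 2 iff 1 = 4
not ((not ((α implies β) and (α implies β)) iff ((α implies (γ iff β)) iff ((α and α) implies γ))) iff ((β implies β) and (((α and β) and α) and γ))) = not 4 = 1
((not (β iff (not α and γ)) implies ((α iff γ) implies α)) implies not ((γ implies (β iff γ)) implies not (γ implies β))) and not ((not ((α implies β) and (α implies β)) iff ((α implies (γ iff β)) iff ((α and α) implies γ))) iff ((β implies β) and (((α and β) and α) and γ))) = 3 and 1 = 1

1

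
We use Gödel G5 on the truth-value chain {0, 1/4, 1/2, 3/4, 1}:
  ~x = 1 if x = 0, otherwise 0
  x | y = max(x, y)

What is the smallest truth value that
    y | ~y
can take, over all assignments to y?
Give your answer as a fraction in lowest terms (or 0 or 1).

1/4

Take y = 1/4:
~y = ~1/4 = 0
y | ~y = 1/4 | 0 = 1/4
No assignment yields a value below 1/4, so this is the minimum.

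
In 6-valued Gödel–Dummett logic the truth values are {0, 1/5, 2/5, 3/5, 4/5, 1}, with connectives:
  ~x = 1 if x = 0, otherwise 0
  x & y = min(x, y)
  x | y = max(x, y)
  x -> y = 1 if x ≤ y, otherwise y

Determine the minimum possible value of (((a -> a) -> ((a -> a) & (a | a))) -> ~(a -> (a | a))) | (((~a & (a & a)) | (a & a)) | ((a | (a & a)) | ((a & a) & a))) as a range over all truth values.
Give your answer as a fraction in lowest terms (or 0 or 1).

1/5

Take a = 1/5:
a -> a = 1/5 -> 1/5 = 1
a -> a = 1/5 -> 1/5 = 1
a | a = 1/5 | 1/5 = 1/5
(a -> a) & (a | a) = 1 & 1/5 = 1/5
(a -> a) -> ((a -> a) & (a | a)) = 1 -> 1/5 = 1/5
a | a = 1/5 | 1/5 = 1/5
a -> (a | a) = 1/5 -> 1/5 = 1
~(a -> (a | a)) = ~1 = 0
((a -> a) -> ((a -> a) & (a | a))) -> ~(a -> (a | a)) = 1/5 -> 0 = 0
~a = ~1/5 = 0
a & a = 1/5 & 1/5 = 1/5
~a & (a & a) = 0 & 1/5 = 0
a & a = 1/5 & 1/5 = 1/5
(~a & (a & a)) | (a & a) = 0 | 1/5 = 1/5
a & a = 1/5 & 1/5 = 1/5
a | (a & a) = 1/5 | 1/5 = 1/5
a & a = 1/5 & 1/5 = 1/5
(a & a) & a = 1/5 & 1/5 = 1/5
(a | (a & a)) | ((a & a) & a) = 1/5 | 1/5 = 1/5
((~a & (a & a)) | (a & a)) | ((a | (a & a)) | ((a & a) & a)) = 1/5 | 1/5 = 1/5
(((a -> a) -> ((a -> a) & (a | a))) -> ~(a -> (a | a))) | (((~a & (a & a)) | (a & a)) | ((a | (a & a)) | ((a & a) & a))) = 0 | 1/5 = 1/5
No assignment yields a value below 1/5, so this is the minimum.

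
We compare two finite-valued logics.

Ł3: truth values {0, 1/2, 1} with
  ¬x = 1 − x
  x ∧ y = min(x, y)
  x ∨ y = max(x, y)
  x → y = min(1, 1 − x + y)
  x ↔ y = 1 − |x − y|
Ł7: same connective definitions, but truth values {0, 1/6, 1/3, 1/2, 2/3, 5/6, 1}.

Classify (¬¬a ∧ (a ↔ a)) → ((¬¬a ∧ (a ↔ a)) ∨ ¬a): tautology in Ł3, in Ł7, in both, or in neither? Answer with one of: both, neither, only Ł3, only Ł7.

both

In Ł3: every assignment gives 1 — tautology.
In Ł7: every assignment gives 1 — tautology.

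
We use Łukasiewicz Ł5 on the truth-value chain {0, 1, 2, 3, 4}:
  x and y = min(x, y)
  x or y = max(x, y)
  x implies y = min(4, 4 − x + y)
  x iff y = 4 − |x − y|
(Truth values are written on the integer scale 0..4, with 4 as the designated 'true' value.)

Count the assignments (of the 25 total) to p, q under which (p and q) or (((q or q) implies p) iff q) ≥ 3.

8

value 4: 3 assignments (counts)
value 3: 5 assignments (counts)
value 2: 6 assignments
value 1: 5 assignments
value 0: 6 assignments
So 8 of the 25 assignments meet the threshold.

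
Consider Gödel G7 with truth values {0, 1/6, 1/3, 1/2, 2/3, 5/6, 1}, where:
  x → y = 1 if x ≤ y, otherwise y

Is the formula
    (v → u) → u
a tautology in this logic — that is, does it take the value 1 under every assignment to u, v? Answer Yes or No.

No

Counterexample: take u = 0, v = 0.
v → u = 0 → 0 = 1
(v → u) → u = 1 → 0 = 0
This gives 0 ≠ 1.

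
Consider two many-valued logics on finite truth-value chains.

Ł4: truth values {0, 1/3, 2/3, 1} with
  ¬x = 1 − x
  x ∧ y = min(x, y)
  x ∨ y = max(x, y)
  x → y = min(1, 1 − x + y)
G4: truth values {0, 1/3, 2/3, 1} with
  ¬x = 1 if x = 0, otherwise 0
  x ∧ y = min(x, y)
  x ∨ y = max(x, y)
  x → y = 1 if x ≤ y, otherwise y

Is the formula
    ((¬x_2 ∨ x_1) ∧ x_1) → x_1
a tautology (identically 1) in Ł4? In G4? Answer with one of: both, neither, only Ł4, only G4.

In Ł4: every assignment gives 1 — tautology.
In G4: every assignment gives 1 — tautology.

both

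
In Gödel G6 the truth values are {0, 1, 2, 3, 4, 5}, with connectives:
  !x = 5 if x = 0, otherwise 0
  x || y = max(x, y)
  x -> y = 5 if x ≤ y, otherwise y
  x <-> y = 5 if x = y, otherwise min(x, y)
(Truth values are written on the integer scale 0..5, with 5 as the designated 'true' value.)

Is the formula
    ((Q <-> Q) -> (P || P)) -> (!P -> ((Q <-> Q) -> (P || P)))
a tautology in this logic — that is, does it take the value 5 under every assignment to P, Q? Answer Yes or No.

At P = 2, Q = 3, for instance:
Q <-> Q = 3 <-> 3 = 5
P || P = 2 || 2 = 2
(Q <-> Q) -> (P || P) = 5 -> 2 = 2
!P = !2 = 0
!P -> ((Q <-> Q) -> (P || P)) = 0 -> 2 = 5
((Q <-> Q) -> (P || P)) -> (!P -> ((Q <-> Q) -> (P || P))) = 2 -> 5 = 5
and checking the remaining 35 assignments likewise gives ≥ 5 in every case.

Yes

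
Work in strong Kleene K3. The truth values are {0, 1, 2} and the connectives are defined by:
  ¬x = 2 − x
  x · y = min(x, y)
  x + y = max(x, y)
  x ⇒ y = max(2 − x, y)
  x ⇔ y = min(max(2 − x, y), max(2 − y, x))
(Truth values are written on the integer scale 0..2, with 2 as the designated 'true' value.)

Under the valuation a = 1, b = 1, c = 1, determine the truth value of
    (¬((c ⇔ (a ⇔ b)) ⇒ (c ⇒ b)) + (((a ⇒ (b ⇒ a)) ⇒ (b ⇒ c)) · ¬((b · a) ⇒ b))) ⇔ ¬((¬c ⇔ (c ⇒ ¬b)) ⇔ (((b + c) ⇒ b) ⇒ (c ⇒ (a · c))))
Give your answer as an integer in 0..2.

a ⇔ b = 1 ⇔ 1 = 1
c ⇔ (a ⇔ b) = 1 ⇔ 1 = 1
c ⇒ b = 1 ⇒ 1 = 1
(c ⇔ (a ⇔ b)) ⇒ (c ⇒ b) = 1 ⇒ 1 = 1
¬((c ⇔ (a ⇔ b)) ⇒ (c ⇒ b)) = ¬1 = 1
b ⇒ a = 1 ⇒ 1 = 1
a ⇒ (b ⇒ a) = 1 ⇒ 1 = 1
b ⇒ c = 1 ⇒ 1 = 1
(a ⇒ (b ⇒ a)) ⇒ (b ⇒ c) = 1 ⇒ 1 = 1
b · a = 1 · 1 = 1
(b · a) ⇒ b = 1 ⇒ 1 = 1
¬((b · a) ⇒ b) = ¬1 = 1
((a ⇒ (b ⇒ a)) ⇒ (b ⇒ c)) · ¬((b · a) ⇒ b) = 1 · 1 = 1
¬((c ⇔ (a ⇔ b)) ⇒ (c ⇒ b)) + (((a ⇒ (b ⇒ a)) ⇒ (b ⇒ c)) · ¬((b · a) ⇒ b)) = 1 + 1 = 1
¬c = ¬1 = 1
¬b = ¬1 = 1
c ⇒ ¬b = 1 ⇒ 1 = 1
¬c ⇔ (c ⇒ ¬b) = 1 ⇔ 1 = 1
b + c = 1 + 1 = 1
(b + c) ⇒ b = 1 ⇒ 1 = 1
a · c = 1 · 1 = 1
c ⇒ (a · c) = 1 ⇒ 1 = 1
((b + c) ⇒ b) ⇒ (c ⇒ (a · c)) = 1 ⇒ 1 = 1
(¬c ⇔ (c ⇒ ¬b)) ⇔ (((b + c) ⇒ b) ⇒ (c ⇒ (a · c))) = 1 ⇔ 1 = 1
¬((¬c ⇔ (c ⇒ ¬b)) ⇔ (((b + c) ⇒ b) ⇒ (c ⇒ (a · c)))) = ¬1 = 1
(¬((c ⇔ (a ⇔ b)) ⇒ (c ⇒ b)) + (((a ⇒ (b ⇒ a)) ⇒ (b ⇒ c)) · ¬((b · a) ⇒ b))) ⇔ ¬((¬c ⇔ (c ⇒ ¬b)) ⇔ (((b + c) ⇒ b) ⇒ (c ⇒ (a · c)))) = 1 ⇔ 1 = 1

1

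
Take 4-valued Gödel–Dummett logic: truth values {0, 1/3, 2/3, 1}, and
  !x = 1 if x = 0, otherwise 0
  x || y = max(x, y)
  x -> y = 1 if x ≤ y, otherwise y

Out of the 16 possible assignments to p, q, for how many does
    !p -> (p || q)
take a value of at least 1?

p = 0, q = 0 ↦ 0  <
p = 0, q = 1/3 ↦ 1/3  <
p = 0, q = 2/3 ↦ 2/3  <
p = 0, q = 1 ↦ 1  ≥
p = 1/3, q = 0 ↦ 1  ≥
p = 1/3, q = 1/3 ↦ 1  ≥
p = 1/3, q = 2/3 ↦ 1  ≥
p = 1/3, q = 1 ↦ 1  ≥
p = 2/3, q = 0 ↦ 1  ≥
p = 2/3, q = 1/3 ↦ 1  ≥
p = 2/3, q = 2/3 ↦ 1  ≥
p = 2/3, q = 1 ↦ 1  ≥
p = 1, q = 0 ↦ 1  ≥
p = 1, q = 1/3 ↦ 1  ≥
p = 1, q = 2/3 ↦ 1  ≥
p = 1, q = 1 ↦ 1  ≥
So 13 of the 16 assignments meet the threshold.

13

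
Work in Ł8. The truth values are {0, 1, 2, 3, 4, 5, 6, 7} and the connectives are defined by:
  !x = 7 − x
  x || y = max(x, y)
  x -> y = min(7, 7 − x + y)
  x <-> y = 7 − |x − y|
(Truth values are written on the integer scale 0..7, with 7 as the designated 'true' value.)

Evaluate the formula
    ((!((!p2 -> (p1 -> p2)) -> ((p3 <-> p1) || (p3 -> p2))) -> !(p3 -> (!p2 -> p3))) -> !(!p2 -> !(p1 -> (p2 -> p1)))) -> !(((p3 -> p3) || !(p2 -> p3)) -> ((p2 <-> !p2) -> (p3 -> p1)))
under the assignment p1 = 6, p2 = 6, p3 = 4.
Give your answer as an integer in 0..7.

!p2 = !6 = 1
p1 -> p2 = 6 -> 6 = 7
!p2 -> (p1 -> p2) = 1 -> 7 = 7
p3 <-> p1 = 4 <-> 6 = 5
p3 -> p2 = 4 -> 6 = 7
(p3 <-> p1) || (p3 -> p2) = 5 || 7 = 7
(!p2 -> (p1 -> p2)) -> ((p3 <-> p1) || (p3 -> p2)) = 7 -> 7 = 7
!((!p2 -> (p1 -> p2)) -> ((p3 <-> p1) || (p3 -> p2))) = !7 = 0
!p2 = !6 = 1
!p2 -> p3 = 1 -> 4 = 7
p3 -> (!p2 -> p3) = 4 -> 7 = 7
!(p3 -> (!p2 -> p3)) = !7 = 0
!((!p2 -> (p1 -> p2)) -> ((p3 <-> p1) || (p3 -> p2))) -> !(p3 -> (!p2 -> p3)) = 0 -> 0 = 7
!p2 = !6 = 1
p2 -> p1 = 6 -> 6 = 7
p1 -> (p2 -> p1) = 6 -> 7 = 7
!(p1 -> (p2 -> p1)) = !7 = 0
!p2 -> !(p1 -> (p2 -> p1)) = 1 -> 0 = 6
!(!p2 -> !(p1 -> (p2 -> p1))) = !6 = 1
(!((!p2 -> (p1 -> p2)) -> ((p3 <-> p1) || (p3 -> p2))) -> !(p3 -> (!p2 -> p3))) -> !(!p2 -> !(p1 -> (p2 -> p1))) = 7 -> 1 = 1
p3 -> p3 = 4 -> 4 = 7
p2 -> p3 = 6 -> 4 = 5
!(p2 -> p3) = !5 = 2
(p3 -> p3) || !(p2 -> p3) = 7 || 2 = 7
!p2 = !6 = 1
p2 <-> !p2 = 6 <-> 1 = 2
p3 -> p1 = 4 -> 6 = 7
(p2 <-> !p2) -> (p3 -> p1) = 2 -> 7 = 7
((p3 -> p3) || !(p2 -> p3)) -> ((p2 <-> !p2) -> (p3 -> p1)) = 7 -> 7 = 7
!(((p3 -> p3) || !(p2 -> p3)) -> ((p2 <-> !p2) -> (p3 -> p1))) = !7 = 0
((!((!p2 -> (p1 -> p2)) -> ((p3 <-> p1) || (p3 -> p2))) -> !(p3 -> (!p2 -> p3))) -> !(!p2 -> !(p1 -> (p2 -> p1)))) -> !(((p3 -> p3) || !(p2 -> p3)) -> ((p2 <-> !p2) -> (p3 -> p1))) = 1 -> 0 = 6

6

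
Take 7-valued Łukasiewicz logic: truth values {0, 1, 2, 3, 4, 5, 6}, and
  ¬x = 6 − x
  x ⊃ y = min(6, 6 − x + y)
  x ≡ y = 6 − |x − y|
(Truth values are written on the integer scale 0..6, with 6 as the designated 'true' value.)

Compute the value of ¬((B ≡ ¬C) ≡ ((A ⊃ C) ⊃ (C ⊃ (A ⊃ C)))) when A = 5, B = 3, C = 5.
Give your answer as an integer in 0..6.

2

¬C = ¬5 = 1
B ≡ ¬C = 3 ≡ 1 = 4
A ⊃ C = 5 ⊃ 5 = 6
A ⊃ C = 5 ⊃ 5 = 6
C ⊃ (A ⊃ C) = 5 ⊃ 6 = 6
(A ⊃ C) ⊃ (C ⊃ (A ⊃ C)) = 6 ⊃ 6 = 6
(B ≡ ¬C) ≡ ((A ⊃ C) ⊃ (C ⊃ (A ⊃ C))) = 4 ≡ 6 = 4
¬((B ≡ ¬C) ≡ ((A ⊃ C) ⊃ (C ⊃ (A ⊃ C)))) = ¬4 = 2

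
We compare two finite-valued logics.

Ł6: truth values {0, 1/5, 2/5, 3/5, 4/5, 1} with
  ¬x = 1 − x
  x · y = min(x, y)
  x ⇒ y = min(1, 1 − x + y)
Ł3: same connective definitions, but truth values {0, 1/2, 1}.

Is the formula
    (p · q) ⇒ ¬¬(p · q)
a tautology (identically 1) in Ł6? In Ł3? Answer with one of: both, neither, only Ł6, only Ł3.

both

In Ł6: every assignment gives 1 — tautology.
In Ł3: every assignment gives 1 — tautology.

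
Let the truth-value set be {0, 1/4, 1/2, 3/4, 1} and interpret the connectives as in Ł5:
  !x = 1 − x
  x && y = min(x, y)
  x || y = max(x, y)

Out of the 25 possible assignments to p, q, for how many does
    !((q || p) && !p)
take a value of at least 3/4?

value 1: 6 assignments (counts)
value 3/4: 8 assignments (counts)
value 1/2: 7 assignments
value 1/4: 3 assignments
value 0: 1 assignment
So 14 of the 25 assignments meet the threshold.

14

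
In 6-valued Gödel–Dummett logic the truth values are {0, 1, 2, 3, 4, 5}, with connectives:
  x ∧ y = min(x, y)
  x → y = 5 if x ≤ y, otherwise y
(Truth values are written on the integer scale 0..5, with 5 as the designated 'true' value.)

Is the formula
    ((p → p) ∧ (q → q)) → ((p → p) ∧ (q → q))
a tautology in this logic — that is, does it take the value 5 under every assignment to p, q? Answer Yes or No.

At p = 2, q = 3, for instance:
p → p = 2 → 2 = 5
q → q = 3 → 3 = 5
(p → p) ∧ (q → q) = 5 ∧ 5 = 5
((p → p) ∧ (q → q)) → ((p → p) ∧ (q → q)) = 5 → 5 = 5
and checking the remaining 35 assignments likewise gives ≥ 5 in every case.

Yes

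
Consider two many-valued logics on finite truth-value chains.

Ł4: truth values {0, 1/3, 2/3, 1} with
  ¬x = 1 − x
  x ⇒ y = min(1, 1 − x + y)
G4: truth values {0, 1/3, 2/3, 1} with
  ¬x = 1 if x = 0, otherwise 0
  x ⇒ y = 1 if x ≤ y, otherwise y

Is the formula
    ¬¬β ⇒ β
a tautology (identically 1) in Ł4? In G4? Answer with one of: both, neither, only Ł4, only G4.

only Ł4

In Ł4: every assignment gives 1 — tautology.
In G4: at β = 1/3 the value is 1/3 — not a tautology.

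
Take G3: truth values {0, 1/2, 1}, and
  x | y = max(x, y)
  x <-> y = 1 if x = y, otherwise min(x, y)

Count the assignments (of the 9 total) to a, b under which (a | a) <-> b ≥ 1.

3

a = 0, b = 0 ↦ 1  ≥
a = 0, b = 1/2 ↦ 0  <
a = 0, b = 1 ↦ 0  <
a = 1/2, b = 0 ↦ 0  <
a = 1/2, b = 1/2 ↦ 1  ≥
a = 1/2, b = 1 ↦ 1/2  <
a = 1, b = 0 ↦ 0  <
a = 1, b = 1/2 ↦ 1/2  <
a = 1, b = 1 ↦ 1  ≥
So 3 of the 9 assignments meet the threshold.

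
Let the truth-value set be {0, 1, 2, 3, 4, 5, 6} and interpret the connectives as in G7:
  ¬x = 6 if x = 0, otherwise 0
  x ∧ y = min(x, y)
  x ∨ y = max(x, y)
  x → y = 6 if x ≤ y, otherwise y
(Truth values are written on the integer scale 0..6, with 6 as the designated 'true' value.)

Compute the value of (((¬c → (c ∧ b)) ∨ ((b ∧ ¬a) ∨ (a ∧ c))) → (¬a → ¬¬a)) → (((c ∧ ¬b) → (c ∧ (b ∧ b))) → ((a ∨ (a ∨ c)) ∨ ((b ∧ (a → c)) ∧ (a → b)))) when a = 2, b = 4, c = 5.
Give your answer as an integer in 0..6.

¬c = ¬5 = 0
c ∧ b = 5 ∧ 4 = 4
¬c → (c ∧ b) = 0 → 4 = 6
¬a = ¬2 = 0
b ∧ ¬a = 4 ∧ 0 = 0
a ∧ c = 2 ∧ 5 = 2
(b ∧ ¬a) ∨ (a ∧ c) = 0 ∨ 2 = 2
(¬c → (c ∧ b)) ∨ ((b ∧ ¬a) ∨ (a ∧ c)) = 6 ∨ 2 = 6
¬a = ¬2 = 0
¬a = ¬2 = 0
¬¬a = ¬0 = 6
¬a → ¬¬a = 0 → 6 = 6
((¬c → (c ∧ b)) ∨ ((b ∧ ¬a) ∨ (a ∧ c))) → (¬a → ¬¬a) = 6 → 6 = 6
¬b = ¬4 = 0
c ∧ ¬b = 5 ∧ 0 = 0
b ∧ b = 4 ∧ 4 = 4
c ∧ (b ∧ b) = 5 ∧ 4 = 4
(c ∧ ¬b) → (c ∧ (b ∧ b)) = 0 → 4 = 6
a ∨ c = 2 ∨ 5 = 5
a ∨ (a ∨ c) = 2 ∨ 5 = 5
a → c = 2 → 5 = 6
b ∧ (a → c) = 4 ∧ 6 = 4
a → b = 2 → 4 = 6
(b ∧ (a → c)) ∧ (a → b) = 4 ∧ 6 = 4
(a ∨ (a ∨ c)) ∨ ((b ∧ (a → c)) ∧ (a → b)) = 5 ∨ 4 = 5
((c ∧ ¬b) → (c ∧ (b ∧ b))) → ((a ∨ (a ∨ c)) ∨ ((b ∧ (a → c)) ∧ (a → b))) = 6 → 5 = 5
(((¬c → (c ∧ b)) ∨ ((b ∧ ¬a) ∨ (a ∧ c))) → (¬a → ¬¬a)) → (((c ∧ ¬b) → (c ∧ (b ∧ b))) → ((a ∨ (a ∨ c)) ∨ ((b ∧ (a → c)) ∧ (a → b)))) = 6 → 5 = 5

5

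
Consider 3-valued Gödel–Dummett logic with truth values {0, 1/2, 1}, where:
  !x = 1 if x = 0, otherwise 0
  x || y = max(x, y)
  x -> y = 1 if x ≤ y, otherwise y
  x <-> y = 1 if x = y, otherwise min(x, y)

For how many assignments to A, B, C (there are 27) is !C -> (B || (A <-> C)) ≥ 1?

23

value 1: 23 assignments (counts)
value 1/2: 2 assignments
value 0: 2 assignments
So 23 of the 27 assignments meet the threshold.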